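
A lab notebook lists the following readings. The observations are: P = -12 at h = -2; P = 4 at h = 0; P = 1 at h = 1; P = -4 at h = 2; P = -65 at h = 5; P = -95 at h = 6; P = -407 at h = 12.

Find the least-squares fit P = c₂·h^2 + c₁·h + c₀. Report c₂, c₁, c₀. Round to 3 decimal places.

c₂ = -2.970, c₁ = 1.428, c₀ = 3.321

The normal equations are: 22690·c₂ + 2070·c₁ + 214·c₀ = -63716;  2070·c₂ + 214·c₁ + 24·c₀ = -5762;  214·c₂ + 24·c₁ + 7·c₀ = -578.
(Σh^2·h^2 = 22690, Σh^2·h = 2070, Σh^2 = 214, Σh·h = 214, Σh = 24, Σ1 = 7, Σh^2·P = -63716, Σh·P = -5762, ΣP = -578.)
Row-reducing yields c₂ = -591113/199048, c₁ = 284233/199048, c₀ = 330489/99524.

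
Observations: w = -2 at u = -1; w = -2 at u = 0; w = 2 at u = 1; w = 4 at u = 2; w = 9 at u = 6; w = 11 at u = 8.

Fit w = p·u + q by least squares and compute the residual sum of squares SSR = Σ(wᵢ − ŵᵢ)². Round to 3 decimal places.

SSR = 5.832

From the data, Σu·u = 106, Σu = 16, Σ1 = 6.
Moment sums: Σu·w = 154, Σw = 22.
So AᵀA·[p, q]ᵀ = Aᵀw: [[106, 16]; [16, 6]]·[p, q]ᵀ = [154, 22]ᵀ.
Determinant 106·6 − 16² = 380.
p = (154·6 − 16·22)/380 = 143/95; q = (106·22 − 16·154)/380 = -33/95.
Residuals: -14/95, -157/95, 16/19, 127/95, 6/19, -66/95; SSR = 554/95.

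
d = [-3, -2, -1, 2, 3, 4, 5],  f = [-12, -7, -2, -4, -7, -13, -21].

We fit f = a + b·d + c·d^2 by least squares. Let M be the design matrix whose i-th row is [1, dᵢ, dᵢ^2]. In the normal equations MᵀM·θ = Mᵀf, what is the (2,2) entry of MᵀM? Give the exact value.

Row 2 ↔ basis d, column 2 ↔ basis d, so (MᵀM)_{2,2} = Σᵢ (d)·(d) = (-3)·(-3) + (-2)·(-2) + (-1)·(-1) + (2)·(2) + (3)·(3) + (4)·(4) + (5)·(5) = 68.

68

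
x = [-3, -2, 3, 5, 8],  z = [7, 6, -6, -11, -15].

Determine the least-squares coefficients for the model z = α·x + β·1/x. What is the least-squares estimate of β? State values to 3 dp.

The normal system MᵀM·[α, β]ᵀ = Mᵀz is [[111, 5]; [5, 7601/14400]]·[α, β]ᵀ = [-226, -1369/120]ᵀ.
det = 111·(7601/14400) − 5² = 161237/4800.
α = ((-226)·(7601/14400) − 5·(-1369/120))/(161237/4800) = -896426/483711; β = (111·(-1369/120) − 5·(-226))/(161237/4800) = -654360/161237.

β = -4.058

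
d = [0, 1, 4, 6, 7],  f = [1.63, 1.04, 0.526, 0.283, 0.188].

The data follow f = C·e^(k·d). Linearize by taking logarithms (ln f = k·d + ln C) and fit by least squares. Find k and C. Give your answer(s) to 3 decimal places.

k = -0.291, C = 1.550

Let Y = ln f. Fitting Y = k·d + ln C by least squares:
Over the data: Σd = 18.0000, Σ(d)² = 102.0000, Σln f = -3.0483, Σd·ln f = -21.8036.
Normal system: [[102.0000, 18.0000]; [18.0000, 5]]·[k, ln C]ᵀ = [-21.8036, -3.0483]ᵀ.
Δ = 102.0000·5 − (18.0000)² = 186.0000; k = (-21.8036·5 − 18.0000·-3.0483)/186.0000 = -0.29112, ln C = (102.0000·-3.0483 − 18.0000·-21.8036)/186.0000 = 0.43839, so C = exp(0.43839) = 1.55022.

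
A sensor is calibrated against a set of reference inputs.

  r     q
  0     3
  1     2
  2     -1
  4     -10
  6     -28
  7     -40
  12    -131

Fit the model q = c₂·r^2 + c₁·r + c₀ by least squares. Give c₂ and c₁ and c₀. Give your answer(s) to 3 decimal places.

c₂ = -1.001, c₁ = 0.922, c₀ = 2.253

Setting ∂/∂c₂ … = 0 gives: 24706·c₂ + 2360·c₁ + 250·c₀ = -21994;  2360·c₂ + 250·c₁ + 32·c₀ = -2060;  250·c₂ + 32·c₁ + 7·c₀ = -205.
Solving the 3×3 system (Gaussian elimination) gives c₂ = -30154/30121, c₁ = 27770/30121, c₀ = 9695/4303.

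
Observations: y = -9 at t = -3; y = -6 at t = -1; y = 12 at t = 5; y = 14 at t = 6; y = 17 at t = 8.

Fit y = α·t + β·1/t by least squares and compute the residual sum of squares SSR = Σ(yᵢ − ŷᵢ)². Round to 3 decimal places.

The normal system AᵀA·[α, β]ᵀ = Aᵀy is [[135, 5]; [5, 17201/14400]]·[α, β]ᵀ = [313, 1903/120]ᵀ.
Determinant 135·(17201/14400) − 5² = 43603/320.
α = (313·(17201/14400) − 5·(1903/120))/(43603/320) = 4242113/1962135; β = (135·(1903/120) − 5·313)/(43603/320) = 184280/43603.
Residuals: -240964/218015, 761903/1962135, 135307/392427, 70568/218015, -1617184/1962135; SSR = 4464526/1962135.

SSR = 2.275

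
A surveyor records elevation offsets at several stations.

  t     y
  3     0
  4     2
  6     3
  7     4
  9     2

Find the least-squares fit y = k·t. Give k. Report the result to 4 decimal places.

Entries of XᵀX: Σt·t = 191.
Right-hand side: Σt·y = 72.
XᵀX·[k]ᵀ = Xᵀy becomes [[191]]·[k]ᵀ = [72]ᵀ.
Hence k = 72 / 191 ≈ 0.376963.

k = 0.3770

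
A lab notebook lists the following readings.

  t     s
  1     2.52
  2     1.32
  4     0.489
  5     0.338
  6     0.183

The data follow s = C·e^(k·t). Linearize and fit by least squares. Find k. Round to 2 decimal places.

k = -0.51

With ln sᵢ as the transformed response and tᵢ as the regressor:
Σt = 18.0000, Σ(t)² = 82.0000, Σln s = -2.2965, Σt·ln s = -16.9952.
Equations: 82.0000·k + 18.0000·ln C = -16.9952;  18.0000·k + 5·ln C = -2.2965.
Solving (det = 86.0000): k = -0.50743, ln C = 1.36747.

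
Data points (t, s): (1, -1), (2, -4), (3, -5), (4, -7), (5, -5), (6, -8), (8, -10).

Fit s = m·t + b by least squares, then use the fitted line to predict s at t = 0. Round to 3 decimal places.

Entries of MᵀM: Σt·t = 155, Σt = 29, Σ1 = 7.
For Mᵀs: Σt·s = -205, Σs = -40.
Normal equations: [[155, 29]; [29, 7]]·[m, b]ᵀ = [-205, -40]ᵀ.
det = 155·7 − 29² = 244.
m = ((-205)·7 − 29·(-40))/244 = -275/244; b = (155·(-40) − 29·(-205))/244 = -255/244.
At t = 0: ŝ = (-275/244)·(0) + (-255/244)·(1) = -255/244.

ŝ = -1.045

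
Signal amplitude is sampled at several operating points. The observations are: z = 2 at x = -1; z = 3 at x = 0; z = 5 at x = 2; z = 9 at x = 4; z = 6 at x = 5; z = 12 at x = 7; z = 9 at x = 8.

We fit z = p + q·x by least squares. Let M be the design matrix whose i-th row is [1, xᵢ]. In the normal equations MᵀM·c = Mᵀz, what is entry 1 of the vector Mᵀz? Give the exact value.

46

Entry 1 ↔ basis 1, so (Mᵀz)_{1} = Σᵢ zᵢ = (1)·(2) + (1)·(3) + (1)·(5) + (1)·(9) + (1)·(6) + (1)·(12) + (1)·(9) = 46.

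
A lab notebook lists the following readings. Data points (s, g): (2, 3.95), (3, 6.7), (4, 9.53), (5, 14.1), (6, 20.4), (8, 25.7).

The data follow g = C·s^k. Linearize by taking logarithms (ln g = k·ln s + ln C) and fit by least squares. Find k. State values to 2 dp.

k = 1.41

Taking logs, ln g = k·ln s + ln C, so regress ln g on ln s.
Σln s = 8.6587, Σ(ln s)² = 13.7340, Σln g = 14.4385, Σln s·ln g = 22.5800.
Normal system: [[13.7340, 8.6587]; [8.6587, 6]]·[k, ln C]ᵀ = [22.5800, 14.4385]ᵀ.
Solving (det = 7.4309): k = 1.40790, ln C = 0.37465.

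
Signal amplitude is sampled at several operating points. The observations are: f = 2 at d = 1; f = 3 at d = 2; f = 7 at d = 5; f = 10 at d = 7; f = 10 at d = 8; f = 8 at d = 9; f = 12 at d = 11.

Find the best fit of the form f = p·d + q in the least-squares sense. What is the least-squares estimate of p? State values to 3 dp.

Normal-equation sums: Σd·d = 345, Σd = 43, Σ1 = 7.
For Mᵀf: Σd·f = 397, Σf = 52.
MᵀM·[p, q]ᵀ = Mᵀf becomes [[345, 43]; [43, 7]]·[p, q]ᵀ = [397, 52]ᵀ.
Eliminating q: 7·(row 1) − 43·(row 2) gives 566·p = 7·397 − 43·52 = 543, so p = 543/566.
Then q = (52 − 43·(543/566))/7 = 869/566.

p = 0.959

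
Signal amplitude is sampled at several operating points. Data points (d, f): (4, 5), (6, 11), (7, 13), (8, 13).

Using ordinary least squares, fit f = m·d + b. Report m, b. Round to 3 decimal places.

m = 2.114, b = -2.714

Normal-equation sums: Σd·d = 165, Σd = 25, Σ1 = 4.
And Σd·f = 281, Σf = 42.
So MᵀM·[m, b]ᵀ = Mᵀf: [[165, 25]; [25, 4]]·[m, b]ᵀ = [281, 42]ᵀ.
det = 165·4 − 25² = 35.
m = (281·4 − 25·42)/35 = 74/35; b = (165·42 − 25·281)/35 = -19/7.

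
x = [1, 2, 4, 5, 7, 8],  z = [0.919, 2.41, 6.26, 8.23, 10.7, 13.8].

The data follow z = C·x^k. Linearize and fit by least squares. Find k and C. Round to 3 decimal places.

k = 1.288, C = 0.967

Taking logs, ln z = k·ln x + ln C, so regress ln z on ln x.
Σln x = 7.7142, Σ(ln x)² = 13.1032, Σln z = 9.7320, Σln x·ln z = 16.6149.
Equations: 13.1032·k + 7.7142·ln C = 16.6149;  7.7142·k + 6·ln C = 9.7320.
Solving (det = 19.1098): k = 1.28804, ln C = -0.03403, so C = exp(-0.03403) = 0.96654.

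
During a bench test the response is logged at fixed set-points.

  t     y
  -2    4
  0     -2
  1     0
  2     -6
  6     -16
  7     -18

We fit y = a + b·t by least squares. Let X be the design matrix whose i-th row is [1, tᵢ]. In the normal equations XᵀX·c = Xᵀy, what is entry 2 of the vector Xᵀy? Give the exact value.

-242

Entry 2 ↔ basis t, so (Xᵀy)_{2} = Σᵢ (t)·yᵢ = (-2)·(4) + (0)·(-2) + (1)·(0) + (2)·(-6) + (6)·(-16) + (7)·(-18) = -242.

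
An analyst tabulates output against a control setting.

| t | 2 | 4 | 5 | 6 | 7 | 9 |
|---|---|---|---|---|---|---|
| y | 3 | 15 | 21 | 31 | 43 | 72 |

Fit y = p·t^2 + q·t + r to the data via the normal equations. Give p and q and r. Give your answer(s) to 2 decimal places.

With design matrix M, MᵀM = [[11155, 1485, 211]; [1485, 211, 33]; [211, 33, 6]] and Mᵀy = [9832, 1306, 185]ᵀ.
Row-reducing yields p = 229/248, q = -5525/14632, r = 1601/3658.

p = 0.92, q = -0.38, r = 0.44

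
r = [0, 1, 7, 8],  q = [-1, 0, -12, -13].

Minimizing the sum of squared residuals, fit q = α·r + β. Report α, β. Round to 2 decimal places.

α = -1.68, β = 0.22

Sums needed: Σr·r = 114, Σr = 16, Σ1 = 4.
Moment sums: Σr·q = -188, Σq = -26.
So AᵀA·[α, β]ᵀ = Aᵀq: [[114, 16]; [16, 4]]·[α, β]ᵀ = [-188, -26]ᵀ.
det = 114·4 − 16² = 200.
α = ((-188)·4 − 16·(-26))/200 = -42/25; β = (114·(-26) − 16·(-188))/200 = 11/50.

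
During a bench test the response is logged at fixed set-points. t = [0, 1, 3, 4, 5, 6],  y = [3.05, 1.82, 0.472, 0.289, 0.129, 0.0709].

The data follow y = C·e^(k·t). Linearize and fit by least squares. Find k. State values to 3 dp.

k = -0.633

Let Y = ln y. Fitting Y = k·t + ln C by least squares:
AᵀA = [[87.0000, 19.0000]; [19.0000, 6]], rhs = [-32.7374, -4.9726]ᵀ  (here Σt = 19.0000, Σ(t)² = 87.0000, Σln y = -4.9726, Σt·ln y = -32.7374).
Slope k = (n·Σt·ln y − Σt·Σln y)/(n·Σ(t)² − (Σt)²) = (6·-32.7374 − 19.0000·-4.9726)/161.0000 = -0.63321; ln C = (Σln y − k·Σt)/n = 1.17639.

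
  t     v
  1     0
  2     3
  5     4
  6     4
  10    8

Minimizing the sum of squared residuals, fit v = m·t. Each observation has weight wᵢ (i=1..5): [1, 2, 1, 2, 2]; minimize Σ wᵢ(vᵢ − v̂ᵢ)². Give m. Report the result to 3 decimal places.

m = 0.784

Forming MᵀWM = [[306]] and MᵀWv = [240]ᵀ gives MᵀWM·[m]ᵀ = MᵀWv.
m = 240/306 = 0.784314.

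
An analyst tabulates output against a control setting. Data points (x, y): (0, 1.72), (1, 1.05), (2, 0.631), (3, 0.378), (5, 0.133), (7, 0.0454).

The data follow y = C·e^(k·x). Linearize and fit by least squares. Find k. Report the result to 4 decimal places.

With ln yᵢ as the transformed response and xᵢ as the regressor:
AᵀA = [[88.0000, 18.0000]; [18.0000, 6]], rhs = [-35.5234, -5.9518]ᵀ  (here Σx = 18.0000, Σ(x)² = 88.0000, Σln y = -5.9518, Σx·ln y = -35.5234).
Δ = 88.0000·6 − (18.0000)² = 204.0000; k = (-35.5234·6 − 18.0000·-5.9518)/204.0000 = -0.51964, ln C = (88.0000·-5.9518 − 18.0000·-35.5234)/204.0000 = 0.56696.

k = -0.5196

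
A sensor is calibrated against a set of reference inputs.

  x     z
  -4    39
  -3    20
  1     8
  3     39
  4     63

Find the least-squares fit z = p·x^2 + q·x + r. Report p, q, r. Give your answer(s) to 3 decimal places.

MᵀM·[p, q, r]ᵀ = Mᵀz reads: 675·p + 1·q + 51·r = 2171;  1·p + 51·q + 1·r = 161;  51·p + 1·q + 5·r = 169.
Solving the 3×3 system (Gaussian elimination) gives p = 7465/2431, q = 7439/2431, r = 349/187.

p = 3.071, q = 3.060, r = 1.866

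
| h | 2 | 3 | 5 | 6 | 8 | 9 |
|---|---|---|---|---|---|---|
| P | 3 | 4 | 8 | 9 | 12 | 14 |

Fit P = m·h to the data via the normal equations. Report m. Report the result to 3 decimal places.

m = 1.525

The normal system MᵀM·[m]ᵀ = MᵀP is [[219]]·[m]ᵀ = [334]ᵀ.
m = 334/219 = 1.52511.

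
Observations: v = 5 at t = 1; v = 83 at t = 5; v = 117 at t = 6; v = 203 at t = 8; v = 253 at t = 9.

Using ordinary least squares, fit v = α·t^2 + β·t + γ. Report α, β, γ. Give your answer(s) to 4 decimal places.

Normal-equation sums: Σt^2·t^2 = 12579, Σt^2·t = 1583, Σt^2 = 207, Σt·t = 207, Σt = 29, Σ1 = 5.
And Σt^2·v = 39777, Σt·v = 5023, Σv = 661.
So AᵀA·[α, β, γ]ᵀ = Aᵀv: [[12579, 1583, 207]; [1583, 207, 29]; [207, 29, 5]]·[α, β, γ]ᵀ = [39777, 5023, 661]ᵀ.
Solving the 3×3 system (Gaussian elimination) gives α = 33525/11659, β = 26931/11659, γ = -2815/11659.

α = 2.8755, β = 2.3099, γ = -0.2414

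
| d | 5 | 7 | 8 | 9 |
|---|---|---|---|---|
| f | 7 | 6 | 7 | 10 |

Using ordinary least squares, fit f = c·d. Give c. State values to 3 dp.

c = 1.018

With design matrix X, XᵀX = [[219]] and Xᵀf = [223]ᵀ.
Hence c = 223 / 219 ≈ 1.01826.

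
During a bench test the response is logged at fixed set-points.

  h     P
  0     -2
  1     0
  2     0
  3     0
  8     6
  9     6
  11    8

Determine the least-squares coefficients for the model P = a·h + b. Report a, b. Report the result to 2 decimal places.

a = 0.89, b = -1.77

The normal system MᵀM·[a, b]ᵀ = MᵀP is [[280, 34]; [34, 7]]·[a, b]ᵀ = [190, 18]ᵀ.
det = 280·7 − 34² = 804.
a = (190·7 − 34·18)/804 = 359/402; b = (280·18 − 34·190)/804 = -355/201.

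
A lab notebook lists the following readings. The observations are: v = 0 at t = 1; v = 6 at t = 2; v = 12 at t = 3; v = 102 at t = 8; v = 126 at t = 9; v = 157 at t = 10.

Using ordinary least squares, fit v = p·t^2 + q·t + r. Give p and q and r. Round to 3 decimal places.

Setting ∂/∂p … = 0 gives: 20755·p + 2277·q + 259·r = 32566;  2277·p + 259·q + 33·r = 3568;  259·p + 33·q + 6·r = 403.
Row-reducing yields p = 455/296, q = 24313/45880, r = -24111/11470.

p = 1.537, q = 0.530, r = -2.102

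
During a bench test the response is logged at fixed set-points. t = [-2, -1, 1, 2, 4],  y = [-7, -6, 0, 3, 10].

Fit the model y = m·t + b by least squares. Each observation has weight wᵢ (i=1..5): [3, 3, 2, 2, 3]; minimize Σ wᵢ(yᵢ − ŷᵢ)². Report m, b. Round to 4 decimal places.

Normal-equation sums: Σwᵢ·t·t = 73, Σwᵢ·t = 9, Σwᵢ·1 = 13.
And Σwᵢ·t·y = 192, Σwᵢ·y = -3.
det = 73·13 − 9² = 868.
m = (192·13 − 9·(-3))/868 = 2523/868; b = (73·(-3) − 9·192)/868 = -1947/868.

m = 2.9067, b = -2.2431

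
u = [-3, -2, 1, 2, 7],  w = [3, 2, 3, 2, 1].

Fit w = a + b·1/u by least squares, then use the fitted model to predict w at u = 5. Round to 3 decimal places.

ŵ = 2.209

Entries of MᵀM: Σ1 = 5, Σ1/u = 17/21, Σ1/u·1/u = 1439/882.
Right-hand side: Σw = 11, Σ1/u·w = 15/7.
So MᵀM·[a, b]ᵀ = Mᵀw: [[5, 17/21]; [17/21, 1439/882]]·[a, b]ᵀ = [11, 15/7]ᵀ.
Determinant 5·(1439/882) − (17/21)² = 6617/882.
a = (11·(1439/882) − (17/21)·(15/7))/(6617/882) = 14299/6617; b = (5·(15/7) − (17/21)·11)/(6617/882) = 1596/6617.
At u = 5: ŵ = (14299/6617)·(1) + (1596/6617)·(1/5) = 73091/33085.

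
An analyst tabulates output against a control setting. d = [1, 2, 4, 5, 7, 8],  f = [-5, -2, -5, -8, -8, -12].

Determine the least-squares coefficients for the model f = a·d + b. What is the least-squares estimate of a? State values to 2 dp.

a = -1.09

The normal equations are: 159·a + 27·b = -221;  27·a + 6·b = -40.
Δ = 159·6 − 27² = 225.
a = ((-221)·6 − 27·(-40))/225 = -82/75; b = (159·(-40) − 27·(-221))/225 = -131/75.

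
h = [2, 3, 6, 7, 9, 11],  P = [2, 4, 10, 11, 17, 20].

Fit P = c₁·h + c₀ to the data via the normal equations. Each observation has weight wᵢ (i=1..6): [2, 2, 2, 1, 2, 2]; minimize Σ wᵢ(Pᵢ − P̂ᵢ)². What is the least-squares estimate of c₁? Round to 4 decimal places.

With design matrix X, XᵀWX = [[551, 69]; [69, 11]] and XᵀWP = [975, 117]ᵀ.
Determinant 551·11 − 69² = 1300.
c₁ = (975·11 − 69·117)/1300 = 51/25; c₀ = (551·117 − 69·975)/1300 = -54/25.

c₁ = 2.0400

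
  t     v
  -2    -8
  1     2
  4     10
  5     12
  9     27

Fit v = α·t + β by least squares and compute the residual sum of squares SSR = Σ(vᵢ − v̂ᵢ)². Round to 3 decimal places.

SSR = 4.451

Entries of MᵀM: Σt·t = 127, Σt = 17, Σ1 = 5.
And Σt·v = 361, Σv = 43.
MᵀM·[α, β]ᵀ = Mᵀv becomes [[127, 17]; [17, 5]]·[α, β]ᵀ = [361, 43]ᵀ.
Determinant 127·5 − 17² = 346.
α = (361·5 − 17·43)/346 = 537/173; β = (127·43 − 17·361)/346 = -338/173.
Residuals: 28/173, 147/173, -80/173, -271/173, 176/173; SSR = 770/173.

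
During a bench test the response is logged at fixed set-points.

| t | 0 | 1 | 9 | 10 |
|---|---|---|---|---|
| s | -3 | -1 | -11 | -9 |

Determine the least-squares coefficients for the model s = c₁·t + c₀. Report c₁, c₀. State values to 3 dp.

c₁ = -0.854, c₀ = -1.732

From the data, Σt·t = 182, Σt = 20, Σ1 = 4.
Moment sums: Σt·s = -190, Σs = -24.
Normal equations: [[182, 20]; [20, 4]]·[c₁, c₀]ᵀ = [-190, -24]ᵀ.
det = 182·4 − 20² = 328.
c₁ = ((-190)·4 − 20·(-24))/328 = -35/41; c₀ = (182·(-24) − 20·(-190))/328 = -71/41.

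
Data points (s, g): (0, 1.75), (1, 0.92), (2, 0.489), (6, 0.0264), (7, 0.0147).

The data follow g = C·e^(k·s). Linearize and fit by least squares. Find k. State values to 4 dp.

k = -0.6949

Taking logs, ln g = k·s + ln C, so regress ln g on s.
Σs = 16.0000, Σ(s)² = 90.0000, Σln g = -8.0935, Σs·ln g = -52.8599.
Equations: 90.0000·k + 16.0000·ln C = -52.8599;  16.0000·k + 5·ln C = -8.0935.
Δ = 90.0000·5 − (16.0000)² = 194.0000; k = (-52.8599·5 − 16.0000·-8.0935)/194.0000 = -0.69487, ln C = (90.0000·-8.0935 − 16.0000·-52.8599)/194.0000 = 0.60488.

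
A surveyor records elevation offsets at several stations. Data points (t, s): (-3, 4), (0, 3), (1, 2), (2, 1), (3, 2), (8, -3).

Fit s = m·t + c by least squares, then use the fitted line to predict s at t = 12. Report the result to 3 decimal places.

Entries of AᵀA: Σt·t = 87, Σt = 11, Σ1 = 6.
For Aᵀs: Σt·s = -26, Σs = 9.
So AᵀA·[m, c]ᵀ = Aᵀs: [[87, 11]; [11, 6]]·[m, c]ᵀ = [-26, 9]ᵀ.
Eliminating c: 6·(row 1) − 11·(row 2) gives 401·m = 6·(-26) − 11·9 = -255, so m = -255/401.
Then c = (9 − 11·(-255/401))/6 = 1069/401.
At t = 12: ŝ = (-255/401)·(12) + (1069/401)·(1) = -1991/401.

ŝ = -4.965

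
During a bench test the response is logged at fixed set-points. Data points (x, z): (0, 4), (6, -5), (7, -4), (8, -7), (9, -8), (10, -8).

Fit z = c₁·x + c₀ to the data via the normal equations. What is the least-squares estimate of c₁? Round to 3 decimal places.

Compute the Gram sums: Σx·x = 330, Σx = 40, Σ1 = 6.
And Σx·z = -266, Σz = -28.
Normal equations: [[330, 40]; [40, 6]]·[c₁, c₀]ᵀ = [-266, -28]ᵀ.
Δ = 330·6 − 40² = 380.
c₁ = ((-266)·6 − 40·(-28))/380 = -119/95; c₀ = (330·(-28) − 40·(-266))/380 = 70/19.

c₁ = -1.253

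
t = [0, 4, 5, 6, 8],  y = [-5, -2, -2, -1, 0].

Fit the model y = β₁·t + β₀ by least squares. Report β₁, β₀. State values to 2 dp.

Sums needed: Σt·t = 141, Σt = 23, Σ1 = 5.
For Mᵀy: Σt·y = -24, Σy = -10.
Determinant 141·5 − 23² = 176.
β₁ = ((-24)·5 − 23·(-10))/176 = 5/8; β₀ = (141·(-10) − 23·(-24))/176 = -39/8.

β₁ = 0.63, β₀ = -4.88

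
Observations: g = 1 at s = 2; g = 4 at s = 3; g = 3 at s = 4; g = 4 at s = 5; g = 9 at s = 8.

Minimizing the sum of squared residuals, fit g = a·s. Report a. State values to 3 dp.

a = 1.000

Normal-equation sums: Σs·s = 118.
Moment sums: Σs·g = 118.
Normal equations: [[118]]·[a]ᵀ = [118]ᵀ.
a = 118/118 = 1.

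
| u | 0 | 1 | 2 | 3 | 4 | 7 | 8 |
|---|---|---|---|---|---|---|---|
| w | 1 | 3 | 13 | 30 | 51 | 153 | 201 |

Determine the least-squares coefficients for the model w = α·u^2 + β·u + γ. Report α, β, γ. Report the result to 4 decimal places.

The normal equations are: 6851·α + 955·β + 143·γ = 21502;  955·α + 143·β + 25·γ = 3002;  143·α + 25·β + 7·γ = 452.
Row-reducing yields α = 24757/7987, β = 1573/7987, γ = 4364/7987.

α = 3.0997, β = 0.1969, γ = 0.5464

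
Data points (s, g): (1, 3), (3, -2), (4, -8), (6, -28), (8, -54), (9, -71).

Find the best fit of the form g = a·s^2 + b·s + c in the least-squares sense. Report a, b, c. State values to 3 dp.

a = -1.074, b = 1.447, c = 2.918

Normal-equation sums: Σs^2·s^2 = 12291, Σs^2·s = 1549, Σs^2 = 207, Σs·s = 207, Σs = 31, Σ1 = 6.
And Σs^2·g = -10358, Σs·g = -1274, Σg = -160.
So AᵀA·[a, b, c]ᵀ = Aᵀg: [[12291, 1549, 207]; [1549, 207, 31]; [207, 31, 6]]·[a, b, c]ᵀ = [-10358, -1274, -160]ᵀ.
Solving the 3×3 system (Gaussian elimination) gives a = -18125/16872, b = 8139/5624, c = 24619/8436.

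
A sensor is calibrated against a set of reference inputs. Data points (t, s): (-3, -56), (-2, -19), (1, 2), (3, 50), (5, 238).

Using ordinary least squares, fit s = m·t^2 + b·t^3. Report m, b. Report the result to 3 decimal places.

Forming XᵀX = [[804, 3094]; [3094, 17148]] and Xᵀs = [5822, 32766]ᵀ gives XᵀX·[m, b]ᵀ = Xᵀs.
Δ = 804·17148 − 3094² = 4214156.
m = (5822·17148 − 3094·32766)/4214156 = -385587/1053539; b = (804·32766 − 3094·5822)/4214156 = 2082649/1053539.

m = -0.366, b = 1.977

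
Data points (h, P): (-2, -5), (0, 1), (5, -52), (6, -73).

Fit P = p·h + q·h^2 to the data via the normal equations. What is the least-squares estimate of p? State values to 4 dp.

The normal equations are: 65·p + 333·q = -688;  333·p + 1937·q = -3948.
Δ = 65·1937 − 333² = 15016.
p = ((-688)·1937 − 333·(-3948))/15016 = -4493/3754; q = (65·(-3948) − 333·(-688))/15016 = -6879/3754.

p = -1.1969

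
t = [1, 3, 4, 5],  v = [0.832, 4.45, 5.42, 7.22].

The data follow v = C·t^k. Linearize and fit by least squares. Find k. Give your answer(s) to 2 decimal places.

k = 1.36

With ln vᵢ as the transformed response and ln tᵢ as the regressor:
Over the data: Σln t = 4.0943, Σ(ln t)² = 5.7191, Σln v = 4.9759, Σln t·ln v = 7.1647.
Normal system: [[5.7191, 4.0943]; [4.0943, 4]]·[k, ln C]ᵀ = [7.1647, 4.9759]ᵀ.
Solving (det = 6.1125): k = 1.35552, ln C = -0.14351.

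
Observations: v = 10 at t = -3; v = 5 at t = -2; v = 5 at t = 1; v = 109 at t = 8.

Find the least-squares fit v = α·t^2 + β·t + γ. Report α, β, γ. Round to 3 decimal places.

Sums needed: Σt^2·t^2 = 4194, Σt^2·t = 478, Σt^2 = 78, Σt·t = 78, Σt = 4, Σ1 = 4.
For Aᵀv: Σt^2·v = 7091, Σt·v = 837, Σv = 129.
Normal equations: [[4194, 478, 78]; [478, 78, 4]; [78, 4, 4]]·[α, β, γ]ᵀ = [7091, 837, 129]ᵀ.
Solving the 3×3 system (Gaussian elimination) gives α = 55387/37802, β = 31142/18901, γ = 38392/18901.

α = 1.465, β = 1.648, γ = 2.031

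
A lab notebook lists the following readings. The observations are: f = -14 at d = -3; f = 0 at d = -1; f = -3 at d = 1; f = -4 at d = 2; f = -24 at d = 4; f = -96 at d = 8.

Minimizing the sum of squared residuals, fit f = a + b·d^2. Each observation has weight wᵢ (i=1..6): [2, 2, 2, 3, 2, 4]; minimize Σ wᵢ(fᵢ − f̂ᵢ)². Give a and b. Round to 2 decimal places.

a = 0.53, b = -1.51

Setting ∂/∂a … = 0 gives: 15·a + 322·b = -478;  322·a + 17110·b = -25650.
(Σwᵢ·1 = 15, Σwᵢ·d^2 = 322, Σwᵢ·d^2·d^2 = 17110, Σwᵢ·f = -478, Σwᵢ·d^2·f = -25650.)
Determinant 15·17110 − 322² = 152966.
a = ((-478)·17110 − 322·(-25650))/152966 = 40360/76483; b = (15·(-25650) − 322·(-478))/152966 = -115417/76483.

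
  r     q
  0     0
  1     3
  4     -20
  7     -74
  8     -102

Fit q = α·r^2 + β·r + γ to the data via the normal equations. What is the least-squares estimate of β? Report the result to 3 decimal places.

β = 2.898

From the data, Σr^2·r^2 = 6754, Σr^2·r = 920, Σr^2 = 130, Σr·r = 130, Σr = 20, Σ1 = 5.
Moment sums: Σr^2·q = -10471, Σr·q = -1411, Σq = -193.
Normal equations: [[6754, 920, 130]; [920, 130, 20]; [130, 20, 5]]·[α, β, γ]ᵀ = [-10471, -1411, -193]ᵀ.
Solving the 3×3 system (Gaussian elimination) gives α = -341/174, β = 12607/4350, γ = 552/725.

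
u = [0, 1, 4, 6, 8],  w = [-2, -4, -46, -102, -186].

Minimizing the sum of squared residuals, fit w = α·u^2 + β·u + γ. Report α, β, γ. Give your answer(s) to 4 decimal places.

α = -3.0447, β = 1.4458, γ = -2.2482

Normal-equation sums: Σu^2·u^2 = 5649, Σu^2·u = 793, Σu^2 = 117, Σu·u = 117, Σu = 19, Σ1 = 5.
For Xᵀw: Σu^2·w = -16316, Σu·w = -2288, Σw = -340.
Solving the 3×3 system (Gaussian elimination) gives α = -34402/11299, β = 16336/11299, γ = -25402/11299.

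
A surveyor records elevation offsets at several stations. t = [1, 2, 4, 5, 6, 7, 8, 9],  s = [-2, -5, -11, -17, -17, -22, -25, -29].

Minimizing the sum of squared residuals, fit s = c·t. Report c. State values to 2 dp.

The normal system MᵀM·[c]ᵀ = Mᵀs is [[276]]·[c]ᵀ = [-858]ᵀ.
c = (-858)/276 = -3.1087.

c = -3.11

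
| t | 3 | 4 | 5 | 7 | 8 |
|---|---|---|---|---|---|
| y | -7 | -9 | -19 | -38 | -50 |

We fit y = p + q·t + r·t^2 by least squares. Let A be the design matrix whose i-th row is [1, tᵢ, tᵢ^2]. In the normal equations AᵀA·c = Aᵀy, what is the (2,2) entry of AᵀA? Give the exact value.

163

Row 2 ↔ basis t, column 2 ↔ basis t, so (AᵀA)_{2,2} = Σᵢ (t)·(t) = (3)·(3) + (4)·(4) + (5)·(5) + (7)·(7) + (8)·(8) = 163.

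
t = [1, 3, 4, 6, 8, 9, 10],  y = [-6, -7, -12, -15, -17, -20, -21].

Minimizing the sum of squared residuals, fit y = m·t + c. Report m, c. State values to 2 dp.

AᵀA·[m, c]ᵀ = Aᵀy reads: 307·m + 41·c = -691;  41·m + 7·c = -98.
det = 307·7 − 41² = 468.
m = ((-691)·7 − 41·(-98))/468 = -7/4; c = (307·(-98) − 41·(-691))/468 = -15/4.

m = -1.75, c = -3.75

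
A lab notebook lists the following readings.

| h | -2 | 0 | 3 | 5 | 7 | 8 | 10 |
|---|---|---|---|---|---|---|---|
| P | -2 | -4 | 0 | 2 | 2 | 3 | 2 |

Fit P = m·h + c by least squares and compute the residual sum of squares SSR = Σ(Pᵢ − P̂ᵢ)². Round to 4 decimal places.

SSR = 9.3982

Sums needed: Σh·h = 251, Σh = 31, Σ1 = 7.
Moment sums: Σh·P = 72, ΣP = 3.
Normal equations: [[251, 31]; [31, 7]]·[m, c]ᵀ = [72, 3]ᵀ.
Eliminating c: 7·(row 1) − 31·(row 2) gives 796·m = 7·72 − 31·3 = 411, so m = 411/796.
Then c = (3 − 31·(411/796))/7 = -1479/796.
Residuals: 709/796, -1705/796, 123/398, 254/199, 97/398, 579/796, -1039/796; SSR = 7481/796.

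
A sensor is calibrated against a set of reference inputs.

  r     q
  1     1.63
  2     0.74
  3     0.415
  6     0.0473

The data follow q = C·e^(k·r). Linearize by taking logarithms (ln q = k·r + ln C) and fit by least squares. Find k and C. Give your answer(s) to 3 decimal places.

k = -0.702, C = 3.224

Linearized form: ln q = k·r + ln C. From the 4 transformed points,
Σr = 12.0000, Σ(r)² = 50.0000, Σln q = -3.7432, Σr·ln q = -21.0595.
Equations: 50.0000·k + 12.0000·ln C = -21.0595;  12.0000·k + 4·ln C = -3.7432.
Δ = 50.0000·4 − (12.0000)² = 56.0000; k = (-21.0595·4 − 12.0000·-3.7432)/56.0000 = -0.70213, ln C = (50.0000·-3.7432 − 12.0000·-21.0595)/56.0000 = 1.17057, so C = exp(1.17057) = 3.22384.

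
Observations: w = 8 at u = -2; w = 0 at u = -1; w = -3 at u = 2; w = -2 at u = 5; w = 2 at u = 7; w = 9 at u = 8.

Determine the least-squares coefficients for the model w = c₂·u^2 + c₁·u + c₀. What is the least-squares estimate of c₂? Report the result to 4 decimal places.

c₂ = 0.4718

AᵀA·[c₂, c₁, c₀]ᵀ = Aᵀw reads: 7155·c₂ + 979·c₁ + 147·c₀ = 644;  979·c₂ + 147·c₁ + 19·c₀ = 54;  147·c₂ + 19·c₁ + 6·c₀ = 14.
(Σu^2·u^2 = 7155, Σu^2·u = 979, Σu^2 = 147, Σu·u = 147, Σu = 19, Σ1 = 6, Σu^2·w = 644, Σu·w = 54, Σw = 14.)
Inverting the 3×3 Gram matrix, [c₂, c₁, c₀]ᵀ = [21173/44880, -40071/14960, -2084/2805]ᵀ.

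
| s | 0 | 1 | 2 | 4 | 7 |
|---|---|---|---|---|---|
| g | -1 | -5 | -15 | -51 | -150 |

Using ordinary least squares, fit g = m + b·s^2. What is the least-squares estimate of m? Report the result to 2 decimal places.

MᵀM·[m, b]ᵀ = Mᵀg reads: 5·m + 70·b = -222;  70·m + 2674·b = -8231.
(Σ1 = 5, Σs^2 = 70, Σs^2·s^2 = 2674, Σg = -222, Σs^2·g = -8231.)
Eliminating b: 2674·(row 1) − 70·(row 2) gives 8470·m = 2674·(-222) − 70·(-8231) = -17458, so m = -1247/605.
Then b = ((-8231) − 70·(-1247/605))/2674 = -5123/1694.

m = -2.06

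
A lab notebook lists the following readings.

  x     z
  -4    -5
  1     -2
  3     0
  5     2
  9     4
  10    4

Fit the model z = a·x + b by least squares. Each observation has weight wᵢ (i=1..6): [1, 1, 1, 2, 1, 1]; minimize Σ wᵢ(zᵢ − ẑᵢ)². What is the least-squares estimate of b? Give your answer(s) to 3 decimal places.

b = -2.110

Setting ∂/∂a … = 0 gives: 257·a + 29·b = 114;  29·a + 7·b = 5.
(Σwᵢ·x·x = 257, Σwᵢ·x = 29, Σwᵢ·1 = 7, Σwᵢ·x·z = 114, Σwᵢ·z = 5.)
Δ = 257·7 − 29² = 958.
a = (114·7 − 29·5)/958 = 653/958; b = (257·5 − 29·114)/958 = -2021/958.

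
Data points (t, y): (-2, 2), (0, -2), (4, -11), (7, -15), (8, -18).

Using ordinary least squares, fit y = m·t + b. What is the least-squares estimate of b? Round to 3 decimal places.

Normal-equation sums: Σt·t = 133, Σt = 17, Σ1 = 5.
And Σt·y = -297, Σy = -44.
MᵀM·[m, b]ᵀ = Mᵀy becomes [[133, 17]; [17, 5]]·[m, b]ᵀ = [-297, -44]ᵀ.
det = 133·5 − 17² = 376.
m = ((-297)·5 − 17·(-44))/376 = -737/376; b = (133·(-44) − 17·(-297))/376 = -803/376.

b = -2.136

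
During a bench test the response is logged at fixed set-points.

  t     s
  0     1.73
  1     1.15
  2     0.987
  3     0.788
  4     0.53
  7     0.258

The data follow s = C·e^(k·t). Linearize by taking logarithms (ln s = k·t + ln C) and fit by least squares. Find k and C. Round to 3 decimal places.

Taking logs, ln s = k·t + ln C, so regress ln s on t.
AᵀA = [[79.0000, 17.0000]; [17.0000, 6]], rhs = [-12.6243, -1.5531]ᵀ  (here Σt = 17.0000, Σ(t)² = 79.0000, Σln s = -1.5531, Σt·ln s = -12.6243).
Δ = 79.0000·6 − (17.0000)² = 185.0000; k = (-12.6243·6 − 17.0000·-1.5531)/185.0000 = -0.26672, ln C = (79.0000·-1.5531 − 17.0000·-12.6243)/185.0000 = 0.49684, so C = exp(0.49684) = 1.64352.

k = -0.267, C = 1.644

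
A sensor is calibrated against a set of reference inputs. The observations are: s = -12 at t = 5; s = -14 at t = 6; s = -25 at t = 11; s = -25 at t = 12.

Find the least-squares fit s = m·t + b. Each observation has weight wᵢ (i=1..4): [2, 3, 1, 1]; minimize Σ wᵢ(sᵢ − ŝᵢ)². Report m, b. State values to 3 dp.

m = -1.981, b = -2.142

With design matrix A, AᵀWA = [[423, 51]; [51, 7]] and AᵀWs = [-947, -116]ᵀ.
Eliminating b: 7·(row 1) − 51·(row 2) gives 360·m = 7·(-947) − 51·(-116) = -713, so m = -713/360.
Then b = ((-116) − 51·(-713/360))/7 = -257/120.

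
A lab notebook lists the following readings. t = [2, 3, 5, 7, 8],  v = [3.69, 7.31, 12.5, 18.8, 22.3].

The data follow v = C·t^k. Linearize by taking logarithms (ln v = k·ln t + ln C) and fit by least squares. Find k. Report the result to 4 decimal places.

k = 1.2565

Linearized form: ln v = k·ln t + ln C. From the 5 transformed points,
Σln t = 7.4265, Σ(ln t)² = 12.3883, Σln v = 11.8590, Σln t·ln v = 19.3202.
Normal system: [[12.3883, 7.4265]; [7.4265, 5]]·[k, ln C]ᵀ = [19.3202, 11.8590]ᵀ.
Slope k = (n·Σln t·ln v − Σln t·Σln v)/(n·Σ(ln t)² − (Σln t)²) = (5·19.3202 − 7.4265·11.8590)/6.7880 = 1.25653; ln C = (Σln v − k·Σln t)/n = 0.50547.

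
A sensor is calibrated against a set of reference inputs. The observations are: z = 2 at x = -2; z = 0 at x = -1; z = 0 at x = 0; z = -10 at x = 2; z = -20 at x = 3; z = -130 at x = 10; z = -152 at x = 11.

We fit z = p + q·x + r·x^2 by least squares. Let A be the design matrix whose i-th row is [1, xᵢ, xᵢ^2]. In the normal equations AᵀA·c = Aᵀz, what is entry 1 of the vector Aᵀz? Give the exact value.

Entry 1 ↔ basis 1, so (Aᵀz)_{1} = Σᵢ zᵢ = (1)·(2) + (1)·(0) + (1)·(0) + (1)·(-10) + (1)·(-20) + (1)·(-130) + (1)·(-152) = -310.

-310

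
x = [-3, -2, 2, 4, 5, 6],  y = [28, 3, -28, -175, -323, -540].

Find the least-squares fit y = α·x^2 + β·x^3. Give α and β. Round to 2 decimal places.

α = -2.92, β = -2.01

Compute the Gram sums: Σx^2·x^2 = 2290, Σx^2·x^3 = 11682, Σx^3·x^3 = 67234.
For Mᵀy: Σx^2·y = -30163, Σx^3·y = -169219.
So MᵀM·[α, β]ᵀ = Mᵀy: [[2290, 11682]; [11682, 67234]]·[α, β]ᵀ = [-30163, -169219]ᵀ.
Δ = 2290·67234 − 11682² = 17496736.
α = ((-30163)·67234 − 11682·(-169219))/17496736 = -1598837/546773; β = (2290·(-169219) − 11682·(-30163))/17496736 = -2196709/1093546.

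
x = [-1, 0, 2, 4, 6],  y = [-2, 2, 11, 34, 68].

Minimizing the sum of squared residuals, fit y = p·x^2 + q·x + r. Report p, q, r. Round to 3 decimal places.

The normal equations are: 1569·p + 287·q + 57·r = 3034;  287·p + 57·q + 11·r = 568;  57·p + 11·q + 5·r = 113.
(Σx^2·x^2 = 1569, Σx^2·x = 287, Σx^2 = 57, Σx·x = 57, Σx = 11, Σ1 = 5, Σx^2·y = 3034, Σx·y = 568, Σy = 113.)
Inverting the 3×3 Gram matrix, [p, q, r]ᵀ = [543/388, 1103/388, 38/97]ᵀ.

p = 1.399, q = 2.843, r = 0.392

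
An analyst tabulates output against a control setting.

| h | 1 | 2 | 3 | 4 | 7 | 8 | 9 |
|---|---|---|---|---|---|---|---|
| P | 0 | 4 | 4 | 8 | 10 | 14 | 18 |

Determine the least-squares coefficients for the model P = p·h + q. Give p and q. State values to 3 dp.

Entries of AᵀA: Σh·h = 224, Σh = 34, Σ1 = 7.
Moment sums: Σh·P = 396, ΣP = 58.
AᵀA·[p, q]ᵀ = AᵀP becomes [[224, 34]; [34, 7]]·[p, q]ᵀ = [396, 58]ᵀ.
det = 224·7 − 34² = 412.
p = (396·7 − 34·58)/412 = 200/103; q = (224·58 − 34·396)/412 = -118/103.

p = 1.942, q = -1.146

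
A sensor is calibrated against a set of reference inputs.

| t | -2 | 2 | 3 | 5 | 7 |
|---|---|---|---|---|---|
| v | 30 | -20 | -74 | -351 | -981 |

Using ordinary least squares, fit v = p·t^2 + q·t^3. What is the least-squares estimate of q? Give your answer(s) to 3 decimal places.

q = -3.000

Sums needed: Σt^2·t^2 = 3139, Σt^2·t^3 = 20175, Σt^3·t^3 = 134131.
And Σt^2·v = -57470, Σt^3·v = -382756.
Eliminating q: 134131·(row 1) − 20175·(row 2) gives 14006584·p = 134131·(-57470) − 20175·(-382756) = 13593730, so p = 6796865/7003292.
Then q = ((-382756) − 20175·(6796865/7003292))/134131 = -21006917/7003292.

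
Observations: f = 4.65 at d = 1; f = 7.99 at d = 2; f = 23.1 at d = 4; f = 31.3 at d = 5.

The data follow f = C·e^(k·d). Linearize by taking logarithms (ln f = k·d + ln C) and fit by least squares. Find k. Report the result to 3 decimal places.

k = 0.488

Let Y = ln f. Fitting Y = k·d + ln C by least squares:
Over the data: Σd = 12.0000, Σ(d)² = 46.0000, Σln f = 10.1985, Σd·ln f = 35.4707.
Normal system: [[46.0000, 12.0000]; [12.0000, 4]]·[k, ln C]ᵀ = [35.4707, 10.1985]ᵀ.
Δ = 46.0000·4 − (12.0000)² = 40.0000; k = (35.4707·4 − 12.0000·10.1985)/40.0000 = 0.48751, ln C = (46.0000·10.1985 − 12.0000·35.4707)/40.0000 = 1.08708.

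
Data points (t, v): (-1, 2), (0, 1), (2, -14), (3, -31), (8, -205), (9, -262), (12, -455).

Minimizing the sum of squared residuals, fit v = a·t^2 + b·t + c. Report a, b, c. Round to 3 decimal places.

Setting ∂/∂a … = 0 gives: 31491·a + 3003·b + 303·c = -100195;  3003·a + 303·b + 33·c = -9581;  303·a + 33·b + 7·c = -964.
Solving the 3×3 system (Gaussian elimination) gives a = -114929/38298, b = -80861/38298, c = 13634/6383.

a = -3.001, b = -2.111, c = 2.136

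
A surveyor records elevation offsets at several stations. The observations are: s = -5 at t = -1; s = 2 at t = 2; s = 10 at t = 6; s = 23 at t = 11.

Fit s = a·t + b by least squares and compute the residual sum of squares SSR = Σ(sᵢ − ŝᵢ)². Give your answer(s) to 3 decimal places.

SSR = 1.284

The normal system MᵀM·[a, b]ᵀ = Mᵀs is [[162, 18]; [18, 4]]·[a, b]ᵀ = [322, 30]ᵀ.
Eliminating b: 4·(row 1) − 18·(row 2) gives 324·a = 4·322 − 18·30 = 748, so a = 187/81.
Then b = (30 − 18·(187/81))/4 = -26/9.
Residuals: 16/81, 22/81, -26/27, 40/81; SSR = 104/81.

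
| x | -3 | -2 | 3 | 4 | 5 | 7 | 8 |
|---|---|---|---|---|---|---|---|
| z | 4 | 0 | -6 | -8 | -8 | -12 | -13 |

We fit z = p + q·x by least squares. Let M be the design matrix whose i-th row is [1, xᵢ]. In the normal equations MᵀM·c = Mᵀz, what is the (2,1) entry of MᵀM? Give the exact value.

Row 2 ↔ basis x, column 1 ↔ basis 1, so (MᵀM)_{2,1} = Σᵢ x = (-3)·(1) + (-2)·(1) + (3)·(1) + (4)·(1) + (5)·(1) + (7)·(1) + (8)·(1) = 22.

22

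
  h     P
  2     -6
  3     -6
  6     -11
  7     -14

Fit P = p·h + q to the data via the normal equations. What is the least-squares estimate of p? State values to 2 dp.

With design matrix A, AᵀA = [[98, 18]; [18, 4]] and AᵀP = [-194, -37]ᵀ.
Eliminating q: 4·(row 1) − 18·(row 2) gives 68·p = 4·(-194) − 18·(-37) = -110, so p = -55/34.
Then q = ((-37) − 18·(-55/34))/4 = -67/34.

p = -1.62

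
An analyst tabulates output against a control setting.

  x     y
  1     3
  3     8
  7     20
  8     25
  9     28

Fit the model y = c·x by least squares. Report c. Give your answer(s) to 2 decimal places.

c = 3.03

MᵀM·[c]ᵀ = Mᵀy reads: 204·c = 619.
(Σx·x = 204, Σx·y = 619.)
c = 619/204 = 3.03431.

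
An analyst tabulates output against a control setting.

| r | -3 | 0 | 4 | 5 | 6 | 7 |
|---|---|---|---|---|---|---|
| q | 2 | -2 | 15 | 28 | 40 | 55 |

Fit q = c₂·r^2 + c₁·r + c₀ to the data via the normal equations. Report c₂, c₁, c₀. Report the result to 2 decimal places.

c₂ = 1.04, c₁ = 1.02, c₀ = -3.66

The normal system AᵀA·[c₂, c₁, c₀]ᵀ = Aᵀq is [[4659, 721, 135]; [721, 135, 19]; [135, 19, 6]]·[c₂, c₁, c₀]ᵀ = [5093, 819, 138]ᵀ.
Inverting the 3×3 Gram matrix, [c₂, c₁, c₀]ᵀ = [21991/21120, 7187/7040, -38657/10560]ᵀ.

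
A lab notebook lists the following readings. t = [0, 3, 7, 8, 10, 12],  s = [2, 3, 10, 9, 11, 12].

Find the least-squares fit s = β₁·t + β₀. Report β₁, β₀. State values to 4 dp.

β₁ = 0.9228, β₀ = 1.6812

From the data, Σt·t = 366, Σt = 40, Σ1 = 6.
And Σt·s = 405, Σs = 47.
Normal equations: [[366, 40]; [40, 6]]·[β₁, β₀]ᵀ = [405, 47]ᵀ.
Determinant 366·6 − 40² = 596.
β₁ = (405·6 − 40·47)/596 = 275/298; β₀ = (366·47 − 40·405)/596 = 501/298.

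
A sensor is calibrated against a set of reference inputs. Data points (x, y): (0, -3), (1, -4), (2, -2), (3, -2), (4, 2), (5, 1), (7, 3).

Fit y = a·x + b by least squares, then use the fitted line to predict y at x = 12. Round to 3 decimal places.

With design matrix M, MᵀM = [[104, 22]; [22, 7]] and Mᵀy = [20, -5]ᵀ.
Eliminating b: 7·(row 1) − 22·(row 2) gives 244·a = 7·20 − 22·(-5) = 250, so a = 125/122.
Then b = ((-5) − 22·(125/122))/7 = -240/61.
At x = 12: ŷ = (125/122)·(12) + (-240/61)·(1) = 510/61.

ŷ = 8.361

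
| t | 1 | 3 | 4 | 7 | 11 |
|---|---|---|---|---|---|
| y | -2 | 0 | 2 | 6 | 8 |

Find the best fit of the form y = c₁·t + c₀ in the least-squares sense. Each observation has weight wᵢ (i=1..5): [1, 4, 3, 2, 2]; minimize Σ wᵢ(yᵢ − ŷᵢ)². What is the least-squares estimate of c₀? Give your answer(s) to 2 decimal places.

From the data, Σwᵢ·t·t = 425, Σwᵢ·t = 61, Σwᵢ·1 = 12.
And Σwᵢ·t·y = 282, Σwᵢ·y = 32.
Normal equations: [[425, 61]; [61, 12]]·[c₁, c₀]ᵀ = [282, 32]ᵀ.
det = 425·12 − 61² = 1379.
c₁ = (282·12 − 61·32)/1379 = 1432/1379; c₀ = (425·32 − 61·282)/1379 = -3602/1379.

c₀ = -2.61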